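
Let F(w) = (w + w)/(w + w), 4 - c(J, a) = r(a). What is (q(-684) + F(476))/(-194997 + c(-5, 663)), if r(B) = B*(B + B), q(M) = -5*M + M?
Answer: -2737/1074131 ≈ -0.0025481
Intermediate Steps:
q(M) = -4*M
r(B) = 2*B**2 (r(B) = B*(2*B) = 2*B**2)
c(J, a) = 4 - 2*a**2
F(w) = 1 (F(w) = (2*w)/((2*w)) = (2*w)*(1/(2*w)) = 1)
(q(-684) + F(476))/(-194997 + c(-5, 663)) = (-4*(-684) + 1)/(-194997 + (4 - 2*663**2)) = (2736 + 1)/(-194997 + (4 - 2*439569)) = 2737/(-194997 + (4 - 879138)) = 2737/(-194997 - 879134) = 2737/(-1074131) = 2737*(-1/1074131) = -2737/1074131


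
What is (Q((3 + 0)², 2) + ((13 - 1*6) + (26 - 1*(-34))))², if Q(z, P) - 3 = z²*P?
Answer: 53824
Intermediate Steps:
Q(z, P) = 3 + P*z² (Q(z, P) = 3 + z²*P = 3 + P*z²)
(Q((3 + 0)², 2) + ((13 - 1*6) + (26 - 1*(-34))))² = ((3 + 2*((3 + 0)²)²) + ((13 - 1*6) + (26 - 1*(-34))))² = ((3 + 2*(3²)²) + ((13 - 6) + (26 + 34)))² = ((3 + 2*9²) + (7 + 60))² = ((3 + 2*81) + 67)² = ((3 + 162) + 67)² = (165 + 67)² = 232² = 53824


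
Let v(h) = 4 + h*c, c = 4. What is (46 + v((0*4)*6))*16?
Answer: 800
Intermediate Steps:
v(h) = 4 + 4*h (v(h) = 4 + h*4 = 4 + 4*h)
(46 + v((0*4)*6))*16 = (46 + (4 + 4*((0*4)*6)))*16 = (46 + (4 + 4*(0*6)))*16 = (46 + (4 + 4*0))*16 = (46 + (4 + 0))*16 = (46 + 4)*16 = 50*16 = 800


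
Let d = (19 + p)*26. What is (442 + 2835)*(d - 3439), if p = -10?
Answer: -10502785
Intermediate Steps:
d = 234 (d = (19 - 10)*26 = 9*26 = 234)
(442 + 2835)*(d - 3439) = (442 + 2835)*(234 - 3439) = 3277*(-3205) = -10502785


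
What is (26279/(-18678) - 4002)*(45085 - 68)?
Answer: -306015887345/1698 ≈ -1.8022e+8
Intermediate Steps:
(26279/(-18678) - 4002)*(45085 - 68) = (26279*(-1/18678) - 4002)*45017 = (-2389/1698 - 4002)*45017 = -6797785/1698*45017 = -306015887345/1698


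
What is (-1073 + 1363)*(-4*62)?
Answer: -71920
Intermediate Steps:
(-1073 + 1363)*(-4*62) = 290*(-248) = -71920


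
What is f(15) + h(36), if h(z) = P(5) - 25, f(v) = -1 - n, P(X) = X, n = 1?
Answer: -22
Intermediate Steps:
f(v) = -2 (f(v) = -1 - 1*1 = -1 - 1 = -2)
h(z) = -20 (h(z) = 5 - 25 = -20)
f(15) + h(36) = -2 - 20 = -22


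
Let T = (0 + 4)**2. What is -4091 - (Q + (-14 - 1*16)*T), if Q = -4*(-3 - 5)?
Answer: -3643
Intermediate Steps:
T = 16 (T = 4**2 = 16)
Q = 32 (Q = -4*(-8) = 32)
-4091 - (Q + (-14 - 1*16)*T) = -4091 - (32 + (-14 - 1*16)*16) = -4091 - (32 + (-14 - 16)*16) = -4091 - (32 - 30*16) = -4091 - (32 - 480) = -4091 - 1*(-448) = -4091 + 448 = -3643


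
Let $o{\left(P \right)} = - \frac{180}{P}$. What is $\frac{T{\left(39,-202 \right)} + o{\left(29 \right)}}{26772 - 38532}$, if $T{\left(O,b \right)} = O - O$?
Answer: $\frac{3}{5684} \approx 0.0005278$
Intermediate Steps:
$T{\left(O,b \right)} = 0$
$\frac{T{\left(39,-202 \right)} + o{\left(29 \right)}}{26772 - 38532} = \frac{0 - \frac{180}{29}}{26772 - 38532} = \frac{0 - \frac{180}{29}}{-11760} = \left(0 - \frac{180}{29}\right) \left(- \frac{1}{11760}\right) = \left(- \frac{180}{29}\right) \left(- \frac{1}{11760}\right) = \frac{3}{5684}$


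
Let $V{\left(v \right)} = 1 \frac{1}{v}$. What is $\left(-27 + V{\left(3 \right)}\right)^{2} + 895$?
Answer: $\frac{14455}{9} \approx 1606.1$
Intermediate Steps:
$V{\left(v \right)} = \frac{1}{v}$
$\left(-27 + V{\left(3 \right)}\right)^{2} + 895 = \left(-27 + \frac{1}{3}\right)^{2} + 895 = \left(- \frac{80}{3}\right)^{2} + 895 = \frac{6400}{9} + 895 = \frac{14455}{9}$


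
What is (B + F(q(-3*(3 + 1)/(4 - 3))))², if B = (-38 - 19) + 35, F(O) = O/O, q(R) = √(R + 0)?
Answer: 441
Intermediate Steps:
q(R) = √R
F(O) = 1
B = -22 (B = -57 + 35 = -22)
(B + F(q(-3*(3 + 1)/(4 - 3))))² = (-22 + 1)² = (-21)² = 441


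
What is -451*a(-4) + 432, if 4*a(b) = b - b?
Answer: 432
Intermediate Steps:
a(b) = 0 (a(b) = (b - b)/4 = (¼)*0 = 0)
-451*a(-4) + 432 = -451*0 + 432 = 0 + 432 = 432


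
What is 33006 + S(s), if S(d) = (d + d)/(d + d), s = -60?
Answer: 33007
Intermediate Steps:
S(d) = 1 (S(d) = (2*d)/((2*d)) = (2*d)*(1/(2*d)) = 1)
33006 + S(s) = 33006 + 1 = 33007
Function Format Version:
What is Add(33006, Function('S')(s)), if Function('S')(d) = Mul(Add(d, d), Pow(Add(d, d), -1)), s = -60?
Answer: 33007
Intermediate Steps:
Function('S')(d) = 1 (Function('S')(d) = Mul(Mul(2, d), Pow(Mul(2, d), -1)) = Mul(Mul(2, d), Mul(Rational(1, 2), Pow(d, -1))) = 1)
Add(33006, Function('S')(s)) = Add(33006, 1) = 33007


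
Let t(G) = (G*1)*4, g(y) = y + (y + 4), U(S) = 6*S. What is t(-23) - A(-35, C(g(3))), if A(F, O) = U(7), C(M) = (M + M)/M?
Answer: -134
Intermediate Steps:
g(y) = 4 + 2*y (g(y) = y + (4 + y) = 4 + 2*y)
C(M) = 2 (C(M) = (2*M)/M = 2)
A(F, O) = 42 (A(F, O) = 6*7 = 42)
t(G) = 4*G (t(G) = G*4 = 4*G)
t(-23) - A(-35, C(g(3))) = 4*(-23) - 1*42 = -92 - 42 = -134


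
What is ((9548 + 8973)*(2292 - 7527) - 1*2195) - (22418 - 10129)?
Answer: -96971919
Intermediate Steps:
((9548 + 8973)*(2292 - 7527) - 1*2195) - (22418 - 10129) = (18521*(-5235) - 2195) - 1*12289 = (-96957435 - 2195) - 12289 = -96959630 - 12289 = -96971919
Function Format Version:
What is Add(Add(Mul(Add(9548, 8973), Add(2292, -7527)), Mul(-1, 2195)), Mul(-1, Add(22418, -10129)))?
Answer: -96971919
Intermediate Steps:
Add(Add(Mul(Add(9548, 8973), Add(2292, -7527)), Mul(-1, 2195)), Mul(-1, Add(22418, -10129))) = Add(Add(Mul(18521, -5235), -2195), Mul(-1, 12289)) = Add(Add(-96957435, -2195), -12289) = Add(-96959630, -12289) = -96971919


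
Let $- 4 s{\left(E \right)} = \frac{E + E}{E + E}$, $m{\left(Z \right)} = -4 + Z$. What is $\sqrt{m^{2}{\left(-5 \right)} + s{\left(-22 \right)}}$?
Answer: $\frac{\sqrt{323}}{2} \approx 8.9861$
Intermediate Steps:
$s{\left(E \right)} = - \frac{1}{4}$ ($s{\left(E \right)} = - \frac{\left(E + E\right) \frac{1}{E + E}}{4} = - \frac{2 E \frac{1}{2 E}}{4} = \left(- \frac{1}{4}\right) 1 = - \frac{1}{4}$)
$\sqrt{m^{2}{\left(-5 \right)} + s{\left(-22 \right)}} = \sqrt{\left(-4 - 5\right)^{2} - \frac{1}{4}} = \sqrt{\left(-9\right)^{2} - \frac{1}{4}} = \sqrt{81 - \frac{1}{4}} = \sqrt{\frac{323}{4}} = \frac{\sqrt{323}}{2}$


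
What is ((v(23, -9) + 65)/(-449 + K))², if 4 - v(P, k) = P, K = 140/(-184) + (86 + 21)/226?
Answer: 3573289729/340879654801 ≈ 0.010483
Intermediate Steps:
K = -747/2599 (K = 140*(-1/184) + 107*(1/226) = -35/46 + 107/226 = -747/2599 ≈ -0.28742)
v(P, k) = 4 - P
((v(23, -9) + 65)/(-449 + K))² = (((4 - 1*23) + 65)/(-449 - 747/2599))² = (((4 - 23) + 65)/(-1167698/2599))² = ((-19 + 65)*(-2599/1167698))² = (46*(-2599/1167698))² = (-59777/583849)² = 3573289729/340879654801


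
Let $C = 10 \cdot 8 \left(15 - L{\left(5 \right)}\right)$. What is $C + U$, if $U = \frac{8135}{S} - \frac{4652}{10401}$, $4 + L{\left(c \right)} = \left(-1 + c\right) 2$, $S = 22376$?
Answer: $\frac{204785361863}{232732776} \approx 879.92$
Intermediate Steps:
$L{\left(c \right)} = -6 + 2 c$ ($L{\left(c \right)} = -4 + \left(-1 + c\right) 2 = -4 + \left(-2 + 2 c\right) = -6 + 2 c$)
$U = - \frac{19481017}{232732776}$ ($U = \frac{8135}{22376} - \frac{4652}{10401} = - \frac{19481017}{232732776} \approx -0.083706$)
$C = 880$ ($C = 10 \cdot 8 \left(15 - \left(-6 + 2 \cdot 5\right)\right) = 80 \left(15 - \left(-6 + 10\right)\right) = 80 \left(15 - 4\right) = 80 \cdot 11 = 880$)
$C + U = 880 - \frac{19481017}{232732776} = \frac{204785361863}{232732776}$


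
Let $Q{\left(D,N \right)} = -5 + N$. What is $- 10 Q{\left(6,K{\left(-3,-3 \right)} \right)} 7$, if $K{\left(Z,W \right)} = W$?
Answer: $560$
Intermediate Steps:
$- 10 Q{\left(6,K{\left(-3,-3 \right)} \right)} 7 = - 10 \left(-5 - 3\right) 7 = \left(-10\right) \left(-8\right) 7 = 80 \cdot 7 = 560$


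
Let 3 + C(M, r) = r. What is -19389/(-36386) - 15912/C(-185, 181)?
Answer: -12511365/140798 ≈ -88.860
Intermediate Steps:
C(M, r) = -3 + r
-19389/(-36386) - 15912/C(-185, 181) = -19389/(-36386) - 15912/(-3 + 181) = -19389*(-1/36386) - 15912/178 = 843/1582 - 15912*1/178 = 843/1582 - 7956/89 = -12511365/140798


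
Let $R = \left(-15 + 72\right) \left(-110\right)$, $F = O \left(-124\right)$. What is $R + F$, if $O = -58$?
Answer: $922$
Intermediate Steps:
$F = 7192$ ($F = \left(-58\right) \left(-124\right) = 7192$)
$R = -6270$ ($R = 57 \left(-110\right) = -6270$)
$R + F = -6270 + 7192 = 922$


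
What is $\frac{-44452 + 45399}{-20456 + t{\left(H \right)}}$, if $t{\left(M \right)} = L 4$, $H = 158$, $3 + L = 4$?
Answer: $- \frac{947}{20452} \approx -0.046304$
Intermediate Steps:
$L = 1$ ($L = -3 + 4 = 1$)
$t{\left(M \right)} = 4$ ($t{\left(M \right)} = 1 \cdot 4 = 4$)
$\frac{-44452 + 45399}{-20456 + t{\left(H \right)}} = \frac{-44452 + 45399}{-20456 + 4} = \frac{947}{-20452} = 947 \left(- \frac{1}{20452}\right) = - \frac{947}{20452}$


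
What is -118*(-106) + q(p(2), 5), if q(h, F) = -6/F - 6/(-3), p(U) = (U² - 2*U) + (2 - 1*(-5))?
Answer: 62544/5 ≈ 12509.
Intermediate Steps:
p(U) = 7 + U² - 2*U (p(U) = (U² - 2*U) + (2 + 5) = (U² - 2*U) + 7 = 7 + U² - 2*U)
q(h, F) = 2 - 6/F (q(h, F) = -6/F - 6*(-⅓) = -6/F + 2 = 2 - 6/F)
-118*(-106) + q(p(2), 5) = -118*(-106) + (2 - 6/5) = 12508 + (2 - 6*⅕) = 12508 + (2 - 6/5) = 12508 + ⅘ = 62544/5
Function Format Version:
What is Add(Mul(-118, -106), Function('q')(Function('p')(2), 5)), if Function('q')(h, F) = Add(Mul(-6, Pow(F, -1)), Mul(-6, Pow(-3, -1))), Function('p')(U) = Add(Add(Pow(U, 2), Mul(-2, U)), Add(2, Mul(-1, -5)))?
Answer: Rational(62544, 5) ≈ 12509.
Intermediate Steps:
Function('p')(U) = Add(7, Pow(U, 2), Mul(-2, U)) (Function('p')(U) = Add(Add(Pow(U, 2), Mul(-2, U)), Add(2, 5)) = Add(Add(Pow(U, 2), Mul(-2, U)), 7) = Add(7, Pow(U, 2), Mul(-2, U)))
Function('q')(h, F) = Add(2, Mul(-6, Pow(F, -1))) (Function('q')(h, F) = Add(Mul(-6, Pow(F, -1)), Mul(-6, Rational(-1, 3))) = Add(Mul(-6, Pow(F, -1)), 2) = Add(2, Mul(-6, Pow(F, -1))))
Add(Mul(-118, -106), Function('q')(Function('p')(2), 5)) = Add(Mul(-118, -106), Add(2, Mul(-6, Pow(5, -1)))) = Add(12508, Add(2, Mul(-6, Rational(1, 5)))) = Add(12508, Add(2, Rational(-6, 5))) = Add(12508, Rational(4, 5)) = Rational(62544, 5)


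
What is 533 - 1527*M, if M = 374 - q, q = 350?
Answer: -36115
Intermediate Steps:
M = 24 (M = 374 - 1*350 = 374 - 350 = 24)
533 - 1527*M = 533 - 1527*24 = 533 - 36648 = -36115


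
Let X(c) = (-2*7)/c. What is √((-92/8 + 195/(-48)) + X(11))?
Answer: I*√32593/44 ≈ 4.1031*I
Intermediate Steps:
X(c) = -14/c
√((-92/8 + 195/(-48)) + X(11)) = √((-92/8 + 195/(-48)) - 14/11) = √((-92*⅛ + 195*(-1/48)) - 14*1/11) = √((-23/2 - 65/16) - 14/11) = √(-249/16 - 14/11) = √(-2963/176) = I*√32593/44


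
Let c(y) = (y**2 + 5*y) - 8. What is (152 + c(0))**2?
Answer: 20736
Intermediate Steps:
c(y) = -8 + y**2 + 5*y
(152 + c(0))**2 = (152 + (-8 + 0**2 + 5*0))**2 = (152 + (-8 + 0 + 0))**2 = (152 - 8)**2 = 144**2 = 20736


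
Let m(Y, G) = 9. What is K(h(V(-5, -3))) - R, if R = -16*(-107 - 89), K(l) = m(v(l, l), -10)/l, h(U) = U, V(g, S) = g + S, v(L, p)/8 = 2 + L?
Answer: -25097/8 ≈ -3137.1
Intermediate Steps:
v(L, p) = 16 + 8*L (v(L, p) = 8*(2 + L) = 16 + 8*L)
V(g, S) = S + g
K(l) = 9/l
R = 3136 (R = -16*(-196) = 3136)
K(h(V(-5, -3))) - R = 9/(-3 - 5) - 1*3136 = 9/(-8) - 3136 = 9*(-⅛) - 3136 = -9/8 - 3136 = -25097/8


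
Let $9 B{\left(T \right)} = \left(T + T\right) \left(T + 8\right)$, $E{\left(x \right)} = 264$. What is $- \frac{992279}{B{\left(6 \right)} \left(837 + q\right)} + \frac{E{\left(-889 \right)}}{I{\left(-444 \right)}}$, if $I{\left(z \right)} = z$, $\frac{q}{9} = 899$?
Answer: $- \frac{1302605}{198912} \approx -6.5487$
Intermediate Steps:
$q = 8091$ ($q = 9 \cdot 899 = 8091$)
$B{\left(T \right)} = \frac{2 T \left(8 + T\right)}{9}$ ($B{\left(T \right)} = \frac{\left(T + T\right) \left(T + 8\right)}{9} = \frac{2 T \left(8 + T\right)}{9}$)
$- \frac{992279}{B{\left(6 \right)} \left(837 + q\right)} + \frac{E{\left(-889 \right)}}{I{\left(-444 \right)}} = - \frac{992279}{\frac{2}{9} \cdot 6 \left(8 + 6\right) \left(837 + 8091\right)} + \frac{264}{-444} = - \frac{992279}{\frac{2}{9} \cdot 6 \cdot 14 \cdot 8928} + 264 \left(- \frac{1}{444}\right) = - \frac{992279}{\frac{56}{3} \cdot 8928} - \frac{22}{37} = - \frac{992279}{166656} - \frac{22}{37} = \left(-992279\right) \frac{1}{166656} - \frac{22}{37} = - \frac{32009}{5376} - \frac{22}{37} = - \frac{1302605}{198912}$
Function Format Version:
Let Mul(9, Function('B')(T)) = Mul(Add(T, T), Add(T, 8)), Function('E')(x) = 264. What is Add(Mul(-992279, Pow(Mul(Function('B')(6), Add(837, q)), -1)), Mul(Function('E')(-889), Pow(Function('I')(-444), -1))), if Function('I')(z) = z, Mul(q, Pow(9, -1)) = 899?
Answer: Rational(-1302605, 198912) ≈ -6.5487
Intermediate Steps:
q = 8091 (q = Mul(9, 899) = 8091)
Function('B')(T) = Mul(Rational(2, 9), T, Add(8, T)) (Function('B')(T) = Mul(Rational(1, 9), Mul(Add(T, T), Add(T, 8))) = Mul(Rational(1, 9), Mul(Mul(2, T), Add(8, T))) = Mul(Rational(1, 9), Mul(2, T, Add(8, T))) = Mul(Rational(2, 9), T, Add(8, T)))
Add(Mul(-992279, Pow(Mul(Function('B')(6), Add(837, q)), -1)), Mul(Function('E')(-889), Pow(Function('I')(-444), -1))) = Add(Mul(-992279, Pow(Mul(Mul(Rational(2, 9), 6, Add(8, 6)), Add(837, 8091)), -1)), Mul(264, Pow(-444, -1))) = Add(Mul(-992279, Pow(Mul(Mul(Rational(2, 9), 6, 14), 8928), -1)), Mul(264, Rational(-1, 444))) = Add(Mul(-992279, Pow(Mul(Rational(56, 3), 8928), -1)), Rational(-22, 37)) = Add(Mul(-992279, Pow(166656, -1)), Rational(-22, 37)) = Add(Mul(-992279, Rational(1, 166656)), Rational(-22, 37)) = Add(Rational(-32009, 5376), Rational(-22, 37)) = Rational(-1302605, 198912)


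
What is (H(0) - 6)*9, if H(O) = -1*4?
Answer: -90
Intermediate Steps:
H(O) = -4
(H(0) - 6)*9 = (-4 - 6)*9 = -10*9 = -90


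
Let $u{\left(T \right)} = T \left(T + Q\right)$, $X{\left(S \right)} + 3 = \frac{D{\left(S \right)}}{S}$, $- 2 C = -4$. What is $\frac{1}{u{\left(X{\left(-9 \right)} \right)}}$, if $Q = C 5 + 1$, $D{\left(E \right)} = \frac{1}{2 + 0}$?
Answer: $- \frac{324}{7865} \approx -0.041195$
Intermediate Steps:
$C = 2$ ($C = \left(- \frac{1}{2}\right) \left(-4\right) = 2$)
$D{\left(E \right)} = \frac{1}{2}$
$X{\left(S \right)} = -3 + \frac{1}{2 S}$
$Q = 11$ ($Q = 2 \cdot 5 + 1 = 10 + 1 = 11$)
$u{\left(T \right)} = T \left(11 + T\right)$ ($u{\left(T \right)} = T \left(T + 11\right) = T \left(11 + T\right)$)
$\frac{1}{u{\left(X{\left(-9 \right)} \right)}} = \frac{1}{\left(-3 + \frac{1}{2 \left(-9\right)}\right) \left(11 - \left(3 - \frac{1}{2 \left(-9\right)}\right)\right)} = \frac{1}{\left(-3 + \frac{1}{2} \left(- \frac{1}{9}\right)\right) \left(11 + \left(-3 + \frac{1}{2} \left(- \frac{1}{9}\right)\right)\right)} = \frac{1}{\left(-3 - \frac{1}{18}\right) \left(11 - \frac{55}{18}\right)} = \frac{1}{\left(- \frac{55}{18}\right) \left(11 - \frac{55}{18}\right)} = \frac{1}{\left(- \frac{55}{18}\right) \frac{143}{18}} = \frac{1}{- \frac{7865}{324}} = - \frac{324}{7865}$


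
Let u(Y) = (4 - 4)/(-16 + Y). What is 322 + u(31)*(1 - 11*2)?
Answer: 322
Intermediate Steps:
u(Y) = 0 (u(Y) = 0/(-16 + Y) = 0)
322 + u(31)*(1 - 11*2) = 322 + 0*(1 - 11*2) = 322 + 0*(1 - 22) = 322 + 0*(-21) = 322 + 0 = 322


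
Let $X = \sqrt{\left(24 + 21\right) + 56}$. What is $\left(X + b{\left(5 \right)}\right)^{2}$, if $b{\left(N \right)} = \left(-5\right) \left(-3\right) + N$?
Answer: $\left(20 + \sqrt{101}\right)^{2} \approx 903.0$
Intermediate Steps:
$b{\left(N \right)} = 15 + N$
$X = \sqrt{101}$ ($X = \sqrt{45 + 56} = \sqrt{101} \approx 10.05$)
$\left(X + b{\left(5 \right)}\right)^{2} = \left(\sqrt{101} + \left(15 + 5\right)\right)^{2} = \left(\sqrt{101} + 20\right)^{2} = \left(20 + \sqrt{101}\right)^{2}$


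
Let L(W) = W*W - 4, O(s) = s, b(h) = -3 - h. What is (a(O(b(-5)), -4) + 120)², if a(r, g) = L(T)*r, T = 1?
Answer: 12996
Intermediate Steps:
L(W) = -4 + W² (L(W) = W² - 4 = -4 + W²)
a(r, g) = -3*r (a(r, g) = (-4 + 1²)*r = (-4 + 1)*r = -3*r)
(a(O(b(-5)), -4) + 120)² = (-3*(-3 - 1*(-5)) + 120)² = (-3*(-3 + 5) + 120)² = (-3*2 + 120)² = (-6 + 120)² = 114² = 12996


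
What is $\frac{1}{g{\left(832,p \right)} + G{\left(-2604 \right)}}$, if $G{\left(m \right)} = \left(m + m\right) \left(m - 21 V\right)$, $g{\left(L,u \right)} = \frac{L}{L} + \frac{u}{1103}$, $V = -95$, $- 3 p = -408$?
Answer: $\frac{1103}{3498355455} \approx 3.1529 \cdot 10^{-7}$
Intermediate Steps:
$p = 136$ ($p = \left(- \frac{1}{3}\right) \left(-408\right) = 136$)
$g{\left(L,u \right)} = 1 + \frac{u}{1103}$ ($g{\left(L,u \right)} = 1 + u \frac{1}{1103} = 1 + \frac{u}{1103}$)
$G{\left(m \right)} = 2 m \left(1995 + m\right)$ ($G{\left(m \right)} = \left(m + m\right) \left(m - -1995\right) = 2 m \left(m + 1995\right) = 2 m \left(1995 + m\right)$)
$\frac{1}{g{\left(832,p \right)} + G{\left(-2604 \right)}} = \frac{1}{\left(1 + \frac{1}{1103} \cdot 136\right) + 2 \left(-2604\right) \left(1995 - 2604\right)} = \frac{1}{\left(1 + \frac{136}{1103}\right) + 2 \left(-2604\right) \left(-609\right)} = \frac{1}{\frac{1239}{1103} + 3171672} = \frac{1}{\frac{3498355455}{1103}} = \frac{1103}{3498355455}$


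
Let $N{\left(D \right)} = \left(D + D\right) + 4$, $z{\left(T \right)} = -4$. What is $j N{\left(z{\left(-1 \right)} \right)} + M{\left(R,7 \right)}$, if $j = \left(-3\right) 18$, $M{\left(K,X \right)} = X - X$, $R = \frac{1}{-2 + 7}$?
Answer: $216$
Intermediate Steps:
$R = \frac{1}{5} \approx 0.2$
$M{\left(K,X \right)} = 0$
$N{\left(D \right)} = 4 + 2 D$ ($N{\left(D \right)} = 2 D + 4 = 4 + 2 D$)
$j = -54$
$j N{\left(z{\left(-1 \right)} \right)} + M{\left(R,7 \right)} = - 54 \left(4 + 2 \left(-4\right)\right) + 0 = - 54 \left(4 - 8\right) + 0 = \left(-54\right) \left(-4\right) + 0 = 216 + 0 = 216$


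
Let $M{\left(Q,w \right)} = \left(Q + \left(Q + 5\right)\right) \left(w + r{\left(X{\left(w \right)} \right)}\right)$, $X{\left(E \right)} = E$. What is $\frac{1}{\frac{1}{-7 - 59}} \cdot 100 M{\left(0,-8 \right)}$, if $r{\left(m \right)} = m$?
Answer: $528000$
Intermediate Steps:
$M{\left(Q,w \right)} = 2 w \left(5 + 2 Q\right)$ ($M{\left(Q,w \right)} = \left(Q + \left(Q + 5\right)\right) \left(w + w\right) = \left(Q + \left(5 + Q\right)\right) 2 w = \left(5 + 2 Q\right) 2 w = 2 w \left(5 + 2 Q\right)$)
$\frac{1}{\frac{1}{-7 - 59}} \cdot 100 M{\left(0,-8 \right)} = \frac{1}{\frac{1}{-7 - 59}} \cdot 100 \cdot 2 \left(-8\right) \left(5 + 2 \cdot 0\right) = \frac{1}{\frac{1}{-66}} \cdot 100 \cdot 2 \left(-8\right) \left(5 + 0\right) = \frac{1}{- \frac{1}{66}} \cdot 100 \cdot 2 \left(-8\right) 5 = \left(-66\right) 100 \left(-80\right) = \left(-6600\right) \left(-80\right) = 528000$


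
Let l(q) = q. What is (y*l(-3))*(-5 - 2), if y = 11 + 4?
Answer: 315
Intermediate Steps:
y = 15
(y*l(-3))*(-5 - 2) = (15*(-3))*(-5 - 2) = -45*(-7) = 315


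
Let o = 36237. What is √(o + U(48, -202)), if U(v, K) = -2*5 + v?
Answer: 5*√1451 ≈ 190.46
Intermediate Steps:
U(v, K) = -10 + v
√(o + U(48, -202)) = √(36237 + (-10 + 48)) = √(36237 + 38) = √36275 = 5*√1451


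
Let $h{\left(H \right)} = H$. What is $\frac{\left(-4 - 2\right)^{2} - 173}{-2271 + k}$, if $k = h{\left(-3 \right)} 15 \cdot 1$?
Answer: $\frac{137}{2316} \approx 0.059154$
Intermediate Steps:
$k = -45$ ($k = \left(-3\right) 15 \cdot 1 = \left(-45\right) 1 = -45$)
$\frac{\left(-4 - 2\right)^{2} - 173}{-2271 + k} = \frac{\left(-4 - 2\right)^{2} - 173}{-2271 - 45} = \frac{\left(-6\right)^{2} - 173}{-2316} = \left(36 - 173\right) \left(- \frac{1}{2316}\right) = \left(-137\right) \left(- \frac{1}{2316}\right) = \frac{137}{2316}$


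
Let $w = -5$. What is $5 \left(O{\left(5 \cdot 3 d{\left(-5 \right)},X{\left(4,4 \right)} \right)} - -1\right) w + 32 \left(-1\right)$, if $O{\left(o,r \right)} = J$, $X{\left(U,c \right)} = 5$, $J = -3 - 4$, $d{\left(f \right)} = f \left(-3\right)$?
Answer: $118$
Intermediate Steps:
$d{\left(f \right)} = - 3 f$
$J = -7$
$O{\left(o,r \right)} = -7$
$5 \left(O{\left(5 \cdot 3 d{\left(-5 \right)},X{\left(4,4 \right)} \right)} - -1\right) w + 32 \left(-1\right) = 5 \left(-7 - -1\right) \left(-5\right) + 32 \left(-1\right) = 5 \left(-7 + 1\right) \left(-5\right) - 32 = 5 \left(-6\right) \left(-5\right) - 32 = \left(-30\right) \left(-5\right) - 32 = 150 - 32 = 118$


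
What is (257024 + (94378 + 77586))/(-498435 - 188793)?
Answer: -35749/57269 ≈ -0.62423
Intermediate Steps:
(257024 + (94378 + 77586))/(-498435 - 188793) = (257024 + 171964)/(-687228) = 428988*(-1/687228) = -35749/57269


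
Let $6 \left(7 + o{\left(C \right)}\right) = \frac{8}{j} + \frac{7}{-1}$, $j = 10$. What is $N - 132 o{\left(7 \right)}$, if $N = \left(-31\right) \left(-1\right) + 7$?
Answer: $\frac{5492}{5} \approx 1098.4$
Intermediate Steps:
$N = 38$ ($N = 31 + 7 = 38$)
$o{\left(C \right)} = - \frac{241}{30}$ ($o{\left(C \right)} = -7 + \frac{\frac{8}{10} + \frac{7}{-1}}{6} = -7 + \frac{8 \cdot \frac{1}{10} + 7 \left(-1\right)}{6} = -7 + \frac{\frac{4}{5} - 7}{6} = -7 + \frac{1}{6} \left(- \frac{31}{5}\right) = -7 - \frac{31}{30} = - \frac{241}{30}$)
$N - 132 o{\left(7 \right)} = 38 - - \frac{5302}{5} = 38 + \frac{5302}{5} = \frac{5492}{5}$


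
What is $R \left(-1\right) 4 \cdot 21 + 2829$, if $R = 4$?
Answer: $2493$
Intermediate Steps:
$R \left(-1\right) 4 \cdot 21 + 2829 = 4 \left(-1\right) 4 \cdot 21 + 2829 = \left(-4\right) 4 \cdot 21 + 2829 = \left(-16\right) 21 + 2829 = -336 + 2829 = 2493$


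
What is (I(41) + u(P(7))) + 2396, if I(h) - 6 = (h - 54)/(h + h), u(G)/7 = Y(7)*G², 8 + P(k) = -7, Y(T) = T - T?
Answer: 196951/82 ≈ 2401.8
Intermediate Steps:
Y(T) = 0
P(k) = -15 (P(k) = -8 - 7 = -15)
u(G) = 0 (u(G) = 7*(0*G²) = 7*0 = 0)
I(h) = 6 + (-54 + h)/(2*h) (I(h) = 6 + (h - 54)/(h + h) = 6 + (-54 + h)/((2*h)) = 6 + (-54 + h)*(1/(2*h)) = 6 + (-54 + h)/(2*h))
(I(41) + u(P(7))) + 2396 = ((13/2 - 27/41) + 0) + 2396 = (479/82 + 0) + 2396 = 479/82 + 2396 = 196951/82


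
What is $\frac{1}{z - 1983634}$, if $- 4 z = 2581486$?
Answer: $- \frac{2}{5258011} \approx -3.8037 \cdot 10^{-7}$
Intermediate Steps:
$z = - \frac{1290743}{2}$ ($z = \left(- \frac{1}{4}\right) 2581486 = - \frac{1290743}{2} \approx -6.4537 \cdot 10^{5}$)
$\frac{1}{z - 1983634} = \frac{1}{- \frac{1290743}{2} - 1983634} = \frac{1}{- \frac{5258011}{2}} = - \frac{2}{5258011}$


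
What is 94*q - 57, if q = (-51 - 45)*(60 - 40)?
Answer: -180537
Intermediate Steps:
q = -1920 (q = -96*20 = -1920)
94*q - 57 = 94*(-1920) - 57 = -180480 - 57 = -180537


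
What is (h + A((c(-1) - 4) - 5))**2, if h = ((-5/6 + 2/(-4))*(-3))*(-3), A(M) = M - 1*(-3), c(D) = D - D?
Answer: 324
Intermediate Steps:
c(D) = 0
A(M) = 3 + M (A(M) = M + 3 = 3 + M)
h = -12 (h = ((-5*1/6 + 2*(-1/4))*(-3))*(-3) = ((-5/6 - 1/2)*(-3))*(-3) = -4/3*(-3)*(-3) = 4*(-3) = -12)
(h + A((c(-1) - 4) - 5))**2 = (-12 + (3 + ((0 - 4) - 5)))**2 = (-12 + (3 + (-4 - 5)))**2 = (-12 + (3 - 9))**2 = (-12 - 6)**2 = (-18)**2 = 324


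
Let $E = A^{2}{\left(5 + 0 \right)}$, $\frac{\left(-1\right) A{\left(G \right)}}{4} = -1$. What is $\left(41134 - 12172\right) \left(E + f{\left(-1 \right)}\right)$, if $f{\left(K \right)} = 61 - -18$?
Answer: $2751390$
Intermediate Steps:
$A{\left(G \right)} = 4$ ($A{\left(G \right)} = \left(-4\right) \left(-1\right) = 4$)
$f{\left(K \right)} = 79$ ($f{\left(K \right)} = 61 + 18 = 79$)
$E = 16$ ($E = 4^{2} = 16$)
$\left(41134 - 12172\right) \left(E + f{\left(-1 \right)}\right) = \left(41134 - 12172\right) \left(16 + 79\right) = 28962 \cdot 95 = 2751390$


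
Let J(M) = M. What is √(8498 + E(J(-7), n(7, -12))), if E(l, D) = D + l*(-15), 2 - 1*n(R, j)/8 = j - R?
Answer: 7*√179 ≈ 93.654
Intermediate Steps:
n(R, j) = 16 - 8*j + 8*R (n(R, j) = 16 - 8*(j - R) = 16 + (-8*j + 8*R) = 16 - 8*j + 8*R)
E(l, D) = D - 15*l
√(8498 + E(J(-7), n(7, -12))) = √(8498 + ((16 - 8*(-12) + 8*7) - 15*(-7))) = √(8498 + ((16 + 96 + 56) + 105)) = √(8498 + (168 + 105)) = √(8498 + 273) = √8771 = 7*√179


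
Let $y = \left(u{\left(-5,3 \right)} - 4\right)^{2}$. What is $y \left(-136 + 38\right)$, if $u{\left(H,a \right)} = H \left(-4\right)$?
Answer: $-25088$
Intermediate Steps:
$u{\left(H,a \right)} = - 4 H$
$y = 256$ ($y = \left(\left(-4\right) \left(-5\right) - 4\right)^{2} = \left(20 - 4\right)^{2} = 16^{2} = 256$)
$y \left(-136 + 38\right) = 256 \left(-136 + 38\right) = 256 \left(-98\right) = -25088$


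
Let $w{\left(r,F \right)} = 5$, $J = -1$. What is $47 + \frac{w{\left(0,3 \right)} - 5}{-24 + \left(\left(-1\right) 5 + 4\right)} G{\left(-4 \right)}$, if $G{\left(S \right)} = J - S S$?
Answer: $47$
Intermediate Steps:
$G{\left(S \right)} = -1 - S^{2}$ ($G{\left(S \right)} = -1 - S S = -1 - S^{2}$)
$47 + \frac{w{\left(0,3 \right)} - 5}{-24 + \left(\left(-1\right) 5 + 4\right)} G{\left(-4 \right)} = 47 + \frac{5 - 5}{-24 + \left(\left(-1\right) 5 + 4\right)} \left(-1 - \left(-4\right)^{2}\right) = 47 + \frac{0}{-24 + \left(-5 + 4\right)} \left(-1 - 16\right) = 47 + \frac{0}{-24 - 1} \left(-1 - 16\right) = 47 + \frac{0}{-25} \left(-17\right) = 47 + 0 \left(- \frac{1}{25}\right) \left(-17\right) = 47 + 0 \left(-17\right) = 47 + 0 = 47$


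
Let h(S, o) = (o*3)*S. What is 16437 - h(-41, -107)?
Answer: 3276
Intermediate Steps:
h(S, o) = 3*S*o (h(S, o) = (3*o)*S = 3*S*o)
16437 - h(-41, -107) = 16437 - 3*(-41)*(-107) = 16437 - 1*13161 = 16437 - 13161 = 3276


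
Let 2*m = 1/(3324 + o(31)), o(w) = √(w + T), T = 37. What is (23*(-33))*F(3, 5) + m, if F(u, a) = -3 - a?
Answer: 33544485519/5524454 - √17/11048908 ≈ 6072.0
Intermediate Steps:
o(w) = √(37 + w) (o(w) = √(w + 37) = √(37 + w))
m = 1/(2*(3324 + 2*√17)) (m = 1/(2*(3324 + √(37 + 31))) = 1/(2*(3324 + √68)) = 1/(2*(3324 + 2*√17)) ≈ 0.00015005)
(23*(-33))*F(3, 5) + m = (23*(-33))*(-3 - 1*5) + (831/5524454 - √17/11048908) = -759*(-3 - 5) + (831/5524454 - √17/11048908) = -759*(-8) + (831/5524454 - √17/11048908) = 6072 + (831/5524454 - √17/11048908) = 33544485519/5524454 - √17/11048908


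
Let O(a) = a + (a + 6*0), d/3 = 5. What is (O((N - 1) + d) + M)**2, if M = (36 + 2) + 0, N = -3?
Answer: 3600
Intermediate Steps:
d = 15 (d = 3*5 = 15)
O(a) = 2*a (O(a) = a + (a + 0) = a + a = 2*a)
M = 38 (M = 38 + 0 = 38)
(O((N - 1) + d) + M)**2 = (2*((-3 - 1) + 15) + 38)**2 = (2*(-4 + 15) + 38)**2 = (2*11 + 38)**2 = (22 + 38)**2 = 60**2 = 3600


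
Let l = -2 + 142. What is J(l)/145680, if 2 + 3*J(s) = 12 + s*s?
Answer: 1961/43704 ≈ 0.044870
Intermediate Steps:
l = 140
J(s) = 10/3 + s²/3 (J(s) = -⅔ + (12 + s*s)/3 = -⅔ + (12 + s²)/3 = -⅔ + (4 + s²/3) = 10/3 + s²/3)
J(l)/145680 = (10/3 + (⅓)*140²)/145680 = (10/3 + (⅓)*19600)*(1/145680) = (10/3 + 19600/3)*(1/145680) = (19610/3)*(1/145680) = 1961/43704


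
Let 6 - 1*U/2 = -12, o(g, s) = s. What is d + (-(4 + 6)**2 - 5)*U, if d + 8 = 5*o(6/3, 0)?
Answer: -3788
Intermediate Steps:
U = 36 (U = 12 - 2*(-12) = 12 + 24 = 36)
d = -8 (d = -8 + 5*0 = -8 + 0 = -8)
d + (-(4 + 6)**2 - 5)*U = -8 + (-(4 + 6)**2 - 5)*36 = -8 + (-1*10**2 - 5)*36 = -8 + (-1*100 - 5)*36 = -8 + (-100 - 5)*36 = -8 - 105*36 = -8 - 3780 = -3788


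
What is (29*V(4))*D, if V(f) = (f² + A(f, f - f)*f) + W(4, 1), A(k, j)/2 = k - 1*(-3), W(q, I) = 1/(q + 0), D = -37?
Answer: -310097/4 ≈ -77524.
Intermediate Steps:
W(q, I) = 1/q
A(k, j) = 6 + 2*k (A(k, j) = 2*(k - 1*(-3)) = 2*(k + 3) = 2*(3 + k) = 6 + 2*k)
V(f) = ¼ + f² + f*(6 + 2*f) (V(f) = (f² + (6 + 2*f)*f) + 1/4 = (f² + f*(6 + 2*f)) + ¼ = ¼ + f² + f*(6 + 2*f))
(29*V(4))*D = (29*(¼ + 3*4² + 6*4))*(-37) = (29*(¼ + 3*16 + 24))*(-37) = (29*(¼ + 48 + 24))*(-37) = (29*(289/4))*(-37) = (8381/4)*(-37) = -310097/4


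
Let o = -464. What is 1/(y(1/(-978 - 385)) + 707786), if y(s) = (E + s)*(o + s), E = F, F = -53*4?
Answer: 1857769/1497648831815 ≈ 1.2405e-6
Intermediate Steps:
F = -212
E = -212
y(s) = (-464 + s)*(-212 + s) (y(s) = (-212 + s)*(-464 + s) = (-464 + s)*(-212 + s))
1/(y(1/(-978 - 385)) + 707786) = 1/((98368 + (1/(-978 - 385))**2 - 676/(-978 - 385)) + 707786) = 1/((98368 + (1/(-1363))**2 - 676/(-1363)) + 707786) = 1/((98368 + (-1/1363)**2 - 676*(-1/1363)) + 707786) = 1/((98368 + 1/1857769 + 676/1363) + 707786) = 1/(182745942381/1857769 + 707786) = 1/(1497648831815/1857769) = 1857769/1497648831815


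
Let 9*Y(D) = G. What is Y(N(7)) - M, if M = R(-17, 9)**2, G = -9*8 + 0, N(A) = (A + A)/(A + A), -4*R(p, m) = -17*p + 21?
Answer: -24057/4 ≈ -6014.3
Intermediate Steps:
R(p, m) = -21/4 + 17*p/4 (R(p, m) = -(-17*p + 21)/4 = -(21 - 17*p)/4 = -21/4 + 17*p/4)
N(A) = 1 (N(A) = (2*A)/((2*A)) = (2*A)*(1/(2*A)) = 1)
G = -72 (G = -72 + 0 = -72)
Y(D) = -8 (Y(D) = (1/9)*(-72) = -8)
M = 24025/4 (M = (-21/4 + (17/4)*(-17))**2 = (-21/4 - 289/4)**2 = (-155/2)**2 = 24025/4 ≈ 6006.3)
Y(N(7)) - M = -8 - 1*24025/4 = -8 - 24025/4 = -24057/4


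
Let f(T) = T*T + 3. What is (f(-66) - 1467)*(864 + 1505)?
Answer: 6851148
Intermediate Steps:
f(T) = 3 + T² (f(T) = T² + 3 = 3 + T²)
(f(-66) - 1467)*(864 + 1505) = ((3 + (-66)²) - 1467)*(864 + 1505) = ((3 + 4356) - 1467)*2369 = (4359 - 1467)*2369 = 2892*2369 = 6851148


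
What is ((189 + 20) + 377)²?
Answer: 343396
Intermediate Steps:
((189 + 20) + 377)² = (209 + 377)² = 586² = 343396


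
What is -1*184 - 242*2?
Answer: -668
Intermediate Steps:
-1*184 - 242*2 = -184 - 484 = -668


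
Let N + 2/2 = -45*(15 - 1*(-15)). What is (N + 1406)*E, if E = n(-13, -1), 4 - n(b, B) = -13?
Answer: 935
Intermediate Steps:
n(b, B) = 17 (n(b, B) = 4 - 1*(-13) = 4 + 13 = 17)
E = 17
N = -1351 (N = -1 - 45*(15 - 1*(-15)) = -1 - 45*(15 + 15) = -1 - 45*30 = -1 - 1350 = -1351)
(N + 1406)*E = (-1351 + 1406)*17 = 55*17 = 935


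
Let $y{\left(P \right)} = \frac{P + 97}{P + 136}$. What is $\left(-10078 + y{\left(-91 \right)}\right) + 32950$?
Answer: $\frac{343082}{15} \approx 22872.0$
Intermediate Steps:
$y{\left(P \right)} = \frac{97 + P}{136 + P}$
$\left(-10078 + y{\left(-91 \right)}\right) + 32950 = \left(-10078 + \frac{97 - 91}{136 - 91}\right) + 32950 = \left(-10078 + \frac{1}{45} \cdot 6\right) + 32950 = \left(-10078 + \frac{2}{15}\right) + 32950 = - \frac{151168}{15} + 32950 = \frac{343082}{15}$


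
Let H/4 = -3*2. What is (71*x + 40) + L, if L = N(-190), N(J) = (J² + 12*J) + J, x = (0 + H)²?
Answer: 74566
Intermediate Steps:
H = -24 (H = 4*(-3*2) = 4*(-6) = -24)
x = 576 (x = (0 - 24)² = (-24)² = 576)
N(J) = J² + 13*J
L = 33630 (L = -190*(13 - 190) = -190*(-177) = 33630)
(71*x + 40) + L = (71*576 + 40) + 33630 = (40896 + 40) + 33630 = 40936 + 33630 = 74566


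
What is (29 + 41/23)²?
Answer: 501264/529 ≈ 947.57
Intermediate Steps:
(29 + 41/23)² = (708/23)² = 501264/529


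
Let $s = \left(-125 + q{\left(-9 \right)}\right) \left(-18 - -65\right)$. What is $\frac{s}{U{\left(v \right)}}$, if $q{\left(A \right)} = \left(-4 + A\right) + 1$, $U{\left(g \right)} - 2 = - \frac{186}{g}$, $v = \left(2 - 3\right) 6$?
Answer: $- \frac{6439}{33} \approx -195.12$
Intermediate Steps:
$v = -6$ ($v = \left(-1\right) 6 = -6$)
$U{\left(g \right)} = 2 - \frac{186}{g}$
$q{\left(A \right)} = -3 + A$
$s = -6439$ ($s = \left(-125 - 12\right) \left(-18 - -65\right) = \left(-125 - 12\right) \left(-18 + 65\right) = \left(-137\right) 47 = -6439$)
$\frac{s}{U{\left(v \right)}} = - \frac{6439}{2 - \frac{186}{-6}} = - \frac{6439}{2 - -31} = - \frac{6439}{2 + 31} = - \frac{6439}{33}$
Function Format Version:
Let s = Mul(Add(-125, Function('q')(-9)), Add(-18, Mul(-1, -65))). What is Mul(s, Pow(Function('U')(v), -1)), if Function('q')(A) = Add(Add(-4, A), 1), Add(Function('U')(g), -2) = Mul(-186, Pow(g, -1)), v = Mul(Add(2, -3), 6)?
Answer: Rational(-6439, 33) ≈ -195.12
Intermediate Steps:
v = -6 (v = Mul(-1, 6) = -6)
Function('U')(g) = Add(2, Mul(-186, Pow(g, -1)))
Function('q')(A) = Add(-3, A)
s = -6439 (s = Mul(Add(-125, Add(-3, -9)), Add(-18, Mul(-1, -65))) = Mul(Add(-125, -12), Add(-18, 65)) = Mul(-137, 47) = -6439)
Mul(s, Pow(Function('U')(v), -1)) = Mul(-6439, Pow(Add(2, Mul(-186, Pow(-6, -1))), -1)) = Mul(-6439, Pow(Add(2, Mul(-186, Rational(-1, 6))), -1)) = Mul(-6439, Pow(Add(2, 31), -1)) = Mul(-6439, Pow(33, -1)) = Mul(-6439, Rational(1, 33)) = Rational(-6439, 33)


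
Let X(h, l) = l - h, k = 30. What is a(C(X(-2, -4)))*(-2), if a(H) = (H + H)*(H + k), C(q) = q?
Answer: 224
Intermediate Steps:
a(H) = 2*H*(30 + H) (a(H) = (H + H)*(H + 30) = (2*H)*(30 + H) = 2*H*(30 + H))
a(C(X(-2, -4)))*(-2) = (2*(-4 - 1*(-2))*(30 + (-4 - 1*(-2))))*(-2) = (2*(-4 + 2)*(30 + (-4 + 2)))*(-2) = (2*(-2)*(30 - 2))*(-2) = (2*(-2)*28)*(-2) = -112*(-2) = 224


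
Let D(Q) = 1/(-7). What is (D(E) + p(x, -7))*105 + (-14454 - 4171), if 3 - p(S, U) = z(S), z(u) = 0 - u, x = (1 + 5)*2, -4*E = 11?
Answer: -17065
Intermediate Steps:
E = -11/4 (E = -¼*11 = -11/4 ≈ -2.7500)
x = 12 (x = 6*2 = 12)
D(Q) = -⅐
z(u) = -u
p(S, U) = 3 + S (p(S, U) = 3 - (-1)*S = 3 + S)
(D(E) + p(x, -7))*105 + (-14454 - 4171) = (-⅐ + (3 + 12))*105 + (-14454 - 4171) = (-⅐ + 15)*105 - 18625 = (104/7)*105 - 18625 = 1560 - 18625 = -17065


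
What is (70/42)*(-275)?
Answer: -1375/3 ≈ -458.33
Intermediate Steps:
(70/42)*(-275) = (70*(1/42))*(-275) = (5/3)*(-275) = -1375/3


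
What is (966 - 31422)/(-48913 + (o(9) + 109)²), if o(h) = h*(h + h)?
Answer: -1269/1022 ≈ -1.2417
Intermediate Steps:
o(h) = 2*h² (o(h) = h*(2*h) = 2*h²)
(966 - 31422)/(-48913 + (o(9) + 109)²) = (966 - 31422)/(-48913 + (2*9² + 109)²) = -30456/(-48913 + (2*81 + 109)²) = -30456/(-48913 + (162 + 109)²) = -30456/(-48913 + 271²) = -30456/(-48913 + 73441) = -30456/24528 = -30456*1/24528 = -1269/1022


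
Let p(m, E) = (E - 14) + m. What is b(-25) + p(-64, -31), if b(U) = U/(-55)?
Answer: -1194/11 ≈ -108.55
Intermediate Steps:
p(m, E) = -14 + E + m (p(m, E) = (-14 + E) + m = -14 + E + m)
b(U) = -U/55 (b(U) = U*(-1/55) = -U/55)
b(-25) + p(-64, -31) = -1/55*(-25) + (-14 - 31 - 64) = 5/11 - 109 = -1194/11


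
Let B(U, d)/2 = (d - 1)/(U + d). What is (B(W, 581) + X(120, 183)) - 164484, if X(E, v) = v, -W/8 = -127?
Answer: -262387537/1597 ≈ -1.6430e+5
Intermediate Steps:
W = 1016 (W = -8*(-127) = 1016)
B(U, d) = 2*(-1 + d)/(U + d) (B(U, d) = 2*((d - 1)/(U + d)) = 2*((-1 + d)/(U + d)) = 2*(-1 + d)/(U + d))
(B(W, 581) + X(120, 183)) - 164484 = (2*(-1 + 581)/(1016 + 581) + 183) - 164484 = (2*580/1597 + 183) - 164484 = (2*(1/1597)*580 + 183) - 164484 = (1160/1597 + 183) - 164484 = 293411/1597 - 164484 = -262387537/1597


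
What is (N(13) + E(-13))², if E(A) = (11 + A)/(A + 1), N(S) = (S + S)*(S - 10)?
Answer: 219961/36 ≈ 6110.0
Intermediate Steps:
N(S) = 2*S*(-10 + S) (N(S) = (2*S)*(-10 + S) = 2*S*(-10 + S))
E(A) = (11 + A)/(1 + A)
(N(13) + E(-13))² = (2*13*(-10 + 13) + (11 - 13)/(1 - 13))² = (2*13*3 - 2/(-12))² = (78 - 1/12*(-2))² = (78 + ⅙)² = (469/6)² = 219961/36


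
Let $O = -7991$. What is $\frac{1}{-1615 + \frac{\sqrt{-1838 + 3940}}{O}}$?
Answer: $- \frac{103127570815}{166551026864123} + \frac{7991 \sqrt{2102}}{166551026864123} \approx -0.00061919$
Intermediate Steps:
$\frac{1}{-1615 + \frac{\sqrt{-1838 + 3940}}{O}} = \frac{1}{-1615 + \frac{\sqrt{-1838 + 3940}}{-7991}} = \frac{1}{-1615 + \sqrt{2102} \left(- \frac{1}{7991}\right)} = \frac{1}{-1615 - \frac{\sqrt{2102}}{7991}}$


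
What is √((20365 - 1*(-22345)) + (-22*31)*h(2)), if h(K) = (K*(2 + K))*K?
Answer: √31798 ≈ 178.32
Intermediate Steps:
h(K) = K²*(2 + K)
√((20365 - 1*(-22345)) + (-22*31)*h(2)) = √((20365 - 1*(-22345)) + (-22*31)*(2²*(2 + 2))) = √((20365 + 22345) - 2728*4) = √(42710 - 682*16) = √(42710 - 10912) = √31798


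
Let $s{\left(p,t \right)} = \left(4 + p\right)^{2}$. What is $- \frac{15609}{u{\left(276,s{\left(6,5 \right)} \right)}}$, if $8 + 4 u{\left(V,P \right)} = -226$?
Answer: $\frac{10406}{39} \approx 266.82$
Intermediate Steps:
$u{\left(V,P \right)} = - \frac{117}{2}$ ($u{\left(V,P \right)} = -2 + \frac{1}{4} \left(-226\right) = -2 - \frac{113}{2} = - \frac{117}{2}$)
$- \frac{15609}{u{\left(276,s{\left(6,5 \right)} \right)}} = - \frac{15609}{- \frac{117}{2}} = \left(-15609\right) \left(- \frac{2}{117}\right) = \frac{10406}{39}$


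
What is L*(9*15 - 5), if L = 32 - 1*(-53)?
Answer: 11050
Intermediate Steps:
L = 85 (L = 32 + 53 = 85)
L*(9*15 - 5) = 85*(9*15 - 5) = 85*(135 - 5) = 85*130 = 11050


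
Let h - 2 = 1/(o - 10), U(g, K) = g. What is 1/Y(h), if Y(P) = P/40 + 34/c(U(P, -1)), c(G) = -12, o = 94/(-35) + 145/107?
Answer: -5091960/14183857 ≈ -0.35900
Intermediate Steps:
o = -4983/3745 (o = 94*(-1/35) + 145*(1/107) = -94/35 + 145/107 = -4983/3745 ≈ -1.3306)
h = 81121/42433 (h = 2 + 1/(-4983/3745 - 10) = 2 + 1/(-42433/3745) = 2 - 3745/42433 = 81121/42433 ≈ 1.9117)
Y(P) = -17/6 + P/40 (Y(P) = P/40 + 34/(-12) = P*(1/40) + 34*(-1/12) = P/40 - 17/6 = -17/6 + P/40)
1/Y(h) = 1/(-17/6 + (1/40)*(81121/42433)) = 1/(-17/6 + 81121/1697320) = 1/(-14183857/5091960) = -5091960/14183857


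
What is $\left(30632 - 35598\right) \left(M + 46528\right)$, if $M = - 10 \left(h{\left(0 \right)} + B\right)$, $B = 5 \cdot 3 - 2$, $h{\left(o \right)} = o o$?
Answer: $-230412468$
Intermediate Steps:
$h{\left(o \right)} = o^{2}$
$B = 13$ ($B = 15 - 2 = 13$)
$M = -130$ ($M = - 10 \left(0^{2} + 13\right) = - 10 \left(0 + 13\right) = \left(-10\right) 13 = -130$)
$\left(30632 - 35598\right) \left(M + 46528\right) = \left(30632 - 35598\right) \left(-130 + 46528\right) = \left(-4966\right) 46398 = -230412468$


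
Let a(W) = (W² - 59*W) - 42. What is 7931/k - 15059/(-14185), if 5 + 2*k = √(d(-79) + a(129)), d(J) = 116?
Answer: 180247573/18397945 + 9064*√569/1297 ≈ 176.50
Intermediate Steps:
a(W) = -42 + W² - 59*W
k = -5/2 + 2*√569 (k = -5/2 + √(116 + (-42 + 129² - 59*129))/2 = -5/2 + √(116 + (-42 + 16641 - 7611))/2 = -5/2 + √(116 + 8988)/2 = -5/2 + √9104/2 = -5/2 + (4*√569)/2 = -5/2 + 2*√569 ≈ 45.207)
7931/k - 15059/(-14185) = 7931/(-5/2 + 2*√569) - 15059/(-14185) = 7931/(-5/2 + 2*√569) - 15059*(-1/14185) = 7931/(-5/2 + 2*√569) + 15059/14185 = 15059/14185 + 7931/(-5/2 + 2*√569)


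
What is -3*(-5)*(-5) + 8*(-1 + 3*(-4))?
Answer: -179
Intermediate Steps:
-3*(-5)*(-5) + 8*(-1 + 3*(-4)) = 15*(-5) + 8*(-1 - 12) = -75 + 8*(-13) = -75 - 104 = -179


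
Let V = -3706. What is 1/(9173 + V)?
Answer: 1/5467 ≈ 0.00018292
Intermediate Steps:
1/(9173 + V) = 1/(9173 - 3706) = 1/5467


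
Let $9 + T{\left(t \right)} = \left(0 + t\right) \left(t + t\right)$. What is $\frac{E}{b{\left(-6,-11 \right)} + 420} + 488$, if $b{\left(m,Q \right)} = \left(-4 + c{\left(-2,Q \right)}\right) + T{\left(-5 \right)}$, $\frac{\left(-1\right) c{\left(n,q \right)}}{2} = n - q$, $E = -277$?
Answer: $\frac{213955}{439} \approx 487.37$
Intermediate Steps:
$c{\left(n,q \right)} = - 2 n + 2 q$ ($c{\left(n,q \right)} = - 2 \left(n - q\right) = - 2 n + 2 q$)
$T{\left(t \right)} = -9 + 2 t^{2}$ ($T{\left(t \right)} = -9 + \left(0 + t\right) \left(t + t\right) = -9 + t 2 t = -9 + 2 t^{2}$)
$b{\left(m,Q \right)} = 41 + 2 Q$ ($b{\left(m,Q \right)} = \left(-4 + \left(\left(-2\right) \left(-2\right) + 2 Q\right)\right) - \left(9 - 2 \left(-5\right)^{2}\right) = \left(-4 + \left(4 + 2 Q\right)\right) + \left(-9 + 2 \cdot 25\right) = 2 Q + \left(-9 + 50\right) = 2 Q + 41 = 41 + 2 Q$)
$\frac{E}{b{\left(-6,-11 \right)} + 420} + 488 = \frac{1}{\left(41 + 2 \left(-11\right)\right) + 420} \left(-277\right) + 488 = \frac{1}{\left(41 - 22\right) + 420} \left(-277\right) + 488 = \frac{1}{19 + 420} \left(-277\right) + 488 = \frac{1}{439} \left(-277\right) + 488 = - \frac{277}{439} + 488 = \frac{213955}{439}$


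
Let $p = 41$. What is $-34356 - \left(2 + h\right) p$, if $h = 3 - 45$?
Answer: $-32716$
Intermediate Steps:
$h = -42$ ($h = 3 - 45 = -42$)
$-34356 - \left(2 + h\right) p = -34356 - \left(2 - 42\right) 41 = -34356 - \left(-40\right) 41 = -34356 - -1640 = -34356 + 1640 = -32716$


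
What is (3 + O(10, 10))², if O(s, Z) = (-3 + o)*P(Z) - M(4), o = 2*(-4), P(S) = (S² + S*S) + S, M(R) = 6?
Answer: 5349969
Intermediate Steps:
P(S) = S + 2*S² (P(S) = (S² + S²) + S = 2*S² + S = S + 2*S²)
o = -8
O(s, Z) = -6 - 11*Z*(1 + 2*Z) (O(s, Z) = (-3 - 8)*(Z*(1 + 2*Z)) - 1*6 = -11*Z*(1 + 2*Z) - 6 = -6 - 11*Z*(1 + 2*Z))
(3 + O(10, 10))² = (3 + (-6 - 11*10*(1 + 2*10)))² = (3 + (-6 - 11*10*(1 + 20)))² = (3 + (-6 - 11*10*21))² = (3 + (-6 - 2310))² = (3 - 2316)² = (-2313)² = 5349969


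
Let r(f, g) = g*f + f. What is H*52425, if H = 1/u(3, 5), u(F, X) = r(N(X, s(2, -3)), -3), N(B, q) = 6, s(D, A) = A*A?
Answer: -17475/4 ≈ -4368.8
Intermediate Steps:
s(D, A) = A²
r(f, g) = f + f*g (r(f, g) = f*g + f = f + f*g)
u(F, X) = -12 (u(F, X) = 6*(1 - 3) = 6*(-2) = -12)
H = -1/12 (H = 1/(-12) = -1/12 ≈ -0.083333)
H*52425 = -1/12*52425 = -17475/4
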